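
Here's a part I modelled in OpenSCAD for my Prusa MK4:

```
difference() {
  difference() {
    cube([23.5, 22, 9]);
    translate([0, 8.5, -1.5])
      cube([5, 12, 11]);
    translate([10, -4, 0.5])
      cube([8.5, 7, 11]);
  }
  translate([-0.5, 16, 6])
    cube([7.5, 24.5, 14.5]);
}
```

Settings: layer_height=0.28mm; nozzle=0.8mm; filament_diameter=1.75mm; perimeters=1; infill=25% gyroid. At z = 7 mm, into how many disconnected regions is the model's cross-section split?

At z = 7 mm: the 23.5×22 cube contributes its full rectangle; the cube at (0, 8.5) is present — its section is the full 5×12 rectangle; the cube at (10, -4) is present — its section is the full 8.5×7 rectangle; After the difference (first − rest): starting from the 23.5×22 cube, the 5×12 cube at (0, 8.5) lies inside it touching the edge (removes its full 60.00 mm²); the 8.5×7 cube at (10, -4) partially overlaps it — only the 25.50 mm² overlap (of its 59.50 mm²) is removed, clipping the outline — 1 connected region; the 7.5×24.5 cube at (-0.5, 16) contributes its full rectangle; After the difference (first − rest): starting from that combined region, the 7.5×24.5 cube at (-0.5, 16) partially overlaps it — only the 19.50 mm² overlap (of its 183.75 mm²) is removed, clipping the outline — 1 connected region. The result has 1 disconnected region.

1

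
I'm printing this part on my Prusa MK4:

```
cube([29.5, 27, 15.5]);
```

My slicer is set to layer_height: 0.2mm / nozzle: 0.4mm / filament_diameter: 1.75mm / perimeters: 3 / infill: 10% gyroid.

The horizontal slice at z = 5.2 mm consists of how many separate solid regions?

1

At z = 5.2 mm: the 29.5×27 cube contributes its full rectangle. The result has 1 disconnected region.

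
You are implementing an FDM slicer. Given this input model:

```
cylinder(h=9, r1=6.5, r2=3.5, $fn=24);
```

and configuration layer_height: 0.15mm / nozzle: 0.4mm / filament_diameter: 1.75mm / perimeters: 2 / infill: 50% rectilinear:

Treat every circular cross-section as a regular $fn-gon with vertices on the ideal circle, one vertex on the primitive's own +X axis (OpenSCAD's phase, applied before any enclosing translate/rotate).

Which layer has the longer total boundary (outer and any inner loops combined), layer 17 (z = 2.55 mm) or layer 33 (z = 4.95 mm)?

Layer 17 (z = 2.55): the cone (r1=6.5→r2=3.5) has section circumradius 5.650 here — a regular 24-gon (perimeter = 2·24·5.650·sin(180°/24) = 35.40 mm). So its perimeter = 35.40 mm. Layer 33 (z = 4.95): the cone contributes a regular 24-gon of circumradius 4.850 (interpolated between r1=6.5 and r2=3.5 at t=0.550) (perimeter = 2·24·4.850·sin(180°/24) = 30.39 mm). So its perimeter = 30.39 mm. Layer 17 is larger (35.40 vs 30.39 mm).

layer 17 (z = 2.55 mm)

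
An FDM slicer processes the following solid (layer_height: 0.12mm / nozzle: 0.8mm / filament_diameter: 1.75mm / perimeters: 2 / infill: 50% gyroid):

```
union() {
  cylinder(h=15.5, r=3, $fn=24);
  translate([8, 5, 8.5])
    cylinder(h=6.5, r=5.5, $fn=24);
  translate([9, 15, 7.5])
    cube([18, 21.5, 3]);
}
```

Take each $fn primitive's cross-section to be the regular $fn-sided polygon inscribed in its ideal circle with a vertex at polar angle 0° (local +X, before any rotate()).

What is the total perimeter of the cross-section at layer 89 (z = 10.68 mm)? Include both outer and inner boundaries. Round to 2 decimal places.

At z = 10.68 mm: the r=3 cylinder gives a regular 24-gon of circumradius 3 (constant along its height) (perimeter = 2·24·3.000·sin(180°/24) = 18.80 mm); the r=5.5 cylinder at (8, 5) gives a regular 24-gon of circumradius 5.5 (constant along its height) (perimeter = 2·24·5.500·sin(180°/24) = 34.46 mm); the cube at (9, 15) is absent (z outside [7.5, 10.5]); Merging all regions: the 2 present regions are separate (no shared area or edge), so areas and boundary lengths simply add and each stays a separate island — boundary = 53.25 mm. Overall, the cross-section has 2 separate islands. Total boundary length (outer) = 53.25 mm.

53.25 mm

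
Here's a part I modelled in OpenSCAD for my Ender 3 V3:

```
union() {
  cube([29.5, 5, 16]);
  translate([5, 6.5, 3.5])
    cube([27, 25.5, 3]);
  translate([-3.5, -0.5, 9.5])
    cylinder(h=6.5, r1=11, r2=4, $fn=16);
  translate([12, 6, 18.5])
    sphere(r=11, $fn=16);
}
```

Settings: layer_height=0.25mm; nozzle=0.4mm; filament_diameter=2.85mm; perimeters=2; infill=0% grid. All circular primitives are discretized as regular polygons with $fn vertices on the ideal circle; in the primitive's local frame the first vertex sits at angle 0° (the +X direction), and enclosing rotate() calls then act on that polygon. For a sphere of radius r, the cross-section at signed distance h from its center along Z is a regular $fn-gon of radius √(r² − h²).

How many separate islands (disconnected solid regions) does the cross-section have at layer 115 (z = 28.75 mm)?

At z = 28.75 mm: the cube does not reach this height (z outside [0, 16]); the cube at (5, 6.5) is not intersected at this z (z outside [3.5, 6.5]); the cone at (-3.5, -0.5) does not reach this height (z outside [9.5, 16]); the r=11 sphere at (12, 6) contributes a regular 16-gon of circumradius √(11²−10.25²) = 3.992; Merging all regions: only the r=11 sphere at (12, 6) is present, so the union is just that shape — 1 connected region. Overall, the cross-section is a single solid region. Island count = 1.

1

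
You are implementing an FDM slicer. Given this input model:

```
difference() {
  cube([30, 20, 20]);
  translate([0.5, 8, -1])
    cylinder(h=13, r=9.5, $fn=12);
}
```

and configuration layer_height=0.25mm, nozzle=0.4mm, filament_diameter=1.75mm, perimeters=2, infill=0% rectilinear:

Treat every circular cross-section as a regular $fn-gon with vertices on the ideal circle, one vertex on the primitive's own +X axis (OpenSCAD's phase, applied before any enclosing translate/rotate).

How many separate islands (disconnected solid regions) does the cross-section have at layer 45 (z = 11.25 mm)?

1

At z = 11.25 mm: the cube is present — its section is the full 30×20 rectangle; the r=9.5 cylinder at (0.5, 8) gives a regular 12-gon of circumradius 9.5 (constant along its height); Subtracting the remaining from the first: starting from the 30×20 cube, the r=9.5 cylinder at (0.5, 8) partially overlaps it — only the 139.96 mm² overlap (of its 270.75 mm²) is removed, clipping the outline — 1 connected region. Overall, the cross-section is a single solid region. Island count = 1.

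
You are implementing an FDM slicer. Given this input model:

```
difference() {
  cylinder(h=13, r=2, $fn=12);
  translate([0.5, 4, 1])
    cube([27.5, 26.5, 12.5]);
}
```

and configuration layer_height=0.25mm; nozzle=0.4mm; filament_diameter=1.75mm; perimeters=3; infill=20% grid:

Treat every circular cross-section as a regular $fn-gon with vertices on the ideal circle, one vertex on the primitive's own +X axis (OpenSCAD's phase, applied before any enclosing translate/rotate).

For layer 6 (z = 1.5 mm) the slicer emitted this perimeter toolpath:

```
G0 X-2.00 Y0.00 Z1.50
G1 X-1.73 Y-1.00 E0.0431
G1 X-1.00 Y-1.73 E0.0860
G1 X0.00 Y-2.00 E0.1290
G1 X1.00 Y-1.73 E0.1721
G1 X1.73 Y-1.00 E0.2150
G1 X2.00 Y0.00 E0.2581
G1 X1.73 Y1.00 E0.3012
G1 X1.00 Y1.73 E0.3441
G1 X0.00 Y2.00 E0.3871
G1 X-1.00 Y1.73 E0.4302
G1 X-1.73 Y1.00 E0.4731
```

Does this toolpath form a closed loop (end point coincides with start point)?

Start point (G0): (-2.00, 0.00). End point (last G1): the path does not return to the start — open.

no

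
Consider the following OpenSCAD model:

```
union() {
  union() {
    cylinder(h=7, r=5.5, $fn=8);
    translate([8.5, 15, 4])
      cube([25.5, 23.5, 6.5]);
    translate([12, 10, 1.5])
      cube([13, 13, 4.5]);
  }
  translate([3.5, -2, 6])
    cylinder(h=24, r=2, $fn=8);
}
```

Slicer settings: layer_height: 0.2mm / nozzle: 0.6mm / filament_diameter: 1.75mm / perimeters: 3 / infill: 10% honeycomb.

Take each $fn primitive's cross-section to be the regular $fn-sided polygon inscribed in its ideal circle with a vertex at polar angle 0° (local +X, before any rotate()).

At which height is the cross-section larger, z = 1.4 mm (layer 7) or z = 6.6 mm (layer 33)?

layer 33 (z = 6.6 mm)

Layer 7 (z = 1.4): the cylinder: section is a regular 8-gon, circumradius r=5.5 (area = (8/2)·5.500²·sin(360°/8) = 85.56 mm²); the cube at (8.5, 15) does not reach this height (z outside [4, 10.5]); the cube at (12, 10) is absent (z outside [1.5, 6]); Merging all regions: only the r=5.5 cylinder is present, so the union is just that shape — area = 85.56 mm²; the cylinder at (3.5, -2) is absent (z outside [6, 30]); Combining (union): only the result so far is present, so the union is just that shape — area = 85.56 mm². So its area = 85.56 mm². Layer 33 (z = 6.6): the r=5.5 cylinder gives a regular 8-gon of circumradius 5.5 (constant along its height) (area = (8/2)·5.500²·sin(360°/8) = 85.56 mm²); the 25.5×23.5 cube at (8.5, 15) contributes its full rectangle (area 599.25 mm²); the cube at (12, 10) does not reach this height (z outside [1.5, 6]); Taking the union: the 2 present regions are separate (no shared area or edge), so areas and boundary lengths simply add and each stays a separate island — area = 684.81 mm²; the cylinder at (3.5, -2): section is a regular 8-gon, circumradius r=2 (area = (8/2)·2.000²·sin(360°/8) = 11.31 mm²); Taking the union: the regions partially overlap — summed areas 696.12 mm² minus the doubly-counted overlap 9.56 mm² gives 686.57 mm² — area = 686.57 mm². So its area = 686.57 mm². Layer 33 is larger (686.57 vs 85.56 mm²).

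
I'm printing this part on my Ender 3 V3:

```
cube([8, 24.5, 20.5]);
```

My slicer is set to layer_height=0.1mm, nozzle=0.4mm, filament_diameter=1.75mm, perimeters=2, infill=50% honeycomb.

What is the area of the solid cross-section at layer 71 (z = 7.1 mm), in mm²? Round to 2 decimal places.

At z = 7.1 mm: the cube is present — its section is the full 8×24.5 rectangle (area 196.00 mm²). Overall, the cross-section is a single solid region. Net area = 196.00 mm².

196.00 mm²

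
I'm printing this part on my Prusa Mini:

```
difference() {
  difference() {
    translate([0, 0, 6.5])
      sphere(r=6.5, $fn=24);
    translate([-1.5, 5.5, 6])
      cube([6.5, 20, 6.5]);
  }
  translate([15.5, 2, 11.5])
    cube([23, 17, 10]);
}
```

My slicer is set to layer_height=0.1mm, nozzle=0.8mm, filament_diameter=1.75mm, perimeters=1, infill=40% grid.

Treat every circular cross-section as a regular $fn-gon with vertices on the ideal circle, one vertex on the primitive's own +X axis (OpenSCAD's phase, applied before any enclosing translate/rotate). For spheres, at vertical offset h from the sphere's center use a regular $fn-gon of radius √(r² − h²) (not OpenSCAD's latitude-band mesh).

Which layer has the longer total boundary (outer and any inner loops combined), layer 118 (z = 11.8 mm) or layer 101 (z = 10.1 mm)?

Layer 118 (z = 11.8): the sphere: section is a regular 24-gon, circumradius = √(r²−h²) = √(6.5²−5.3²) = 3.763 (perimeter = 2·24·3.763·sin(180°/24) = 23.58 mm); the cube at (-1.5, 5.5) is present — its section is the full 6.5×20 rectangle (perimeter 53.00 mm); Taking the first minus the rest: starting from the r=6.5 sphere, the 6.5×20 cube at (-1.5, 5.5) misses the remaining region (no effect) — boundary = 23.58 mm; the cube at (15.5, 2) is present — its section is the full 23×17 rectangle (perimeter 80.00 mm); Taking the first minus the rest: starting from the result so far, the 23×17 cube at (15.5, 2) misses the remaining region (no effect) — boundary = 23.58 mm. So its perimeter = 23.58 mm. Layer 101 (z = 10.1): the sphere: section is a regular 24-gon, circumradius = √(r²−h²) = √(6.5²−3.6²) = 5.412 (perimeter = 2·24·5.412·sin(180°/24) = 33.91 mm); the cube at (-1.5, 5.5) (footprint 6.5×20) is included at this height (perimeter 53.00 mm); Subtracting the remaining from the first: starting from the r=6.5 sphere, the 6.5×20 cube at (-1.5, 5.5) misses the remaining region (no effect) — boundary = 33.91 mm; the cube at (15.5, 2) is absent (z outside [11.5, 21.5]); Subtracting the remaining from the first: none of the subtracted shapes is present at this height, so the result so far is unchanged — boundary = 33.91 mm. So its perimeter = 33.91 mm. Layer 101 is larger (33.91 vs 23.58 mm).

layer 101 (z = 10.1 mm)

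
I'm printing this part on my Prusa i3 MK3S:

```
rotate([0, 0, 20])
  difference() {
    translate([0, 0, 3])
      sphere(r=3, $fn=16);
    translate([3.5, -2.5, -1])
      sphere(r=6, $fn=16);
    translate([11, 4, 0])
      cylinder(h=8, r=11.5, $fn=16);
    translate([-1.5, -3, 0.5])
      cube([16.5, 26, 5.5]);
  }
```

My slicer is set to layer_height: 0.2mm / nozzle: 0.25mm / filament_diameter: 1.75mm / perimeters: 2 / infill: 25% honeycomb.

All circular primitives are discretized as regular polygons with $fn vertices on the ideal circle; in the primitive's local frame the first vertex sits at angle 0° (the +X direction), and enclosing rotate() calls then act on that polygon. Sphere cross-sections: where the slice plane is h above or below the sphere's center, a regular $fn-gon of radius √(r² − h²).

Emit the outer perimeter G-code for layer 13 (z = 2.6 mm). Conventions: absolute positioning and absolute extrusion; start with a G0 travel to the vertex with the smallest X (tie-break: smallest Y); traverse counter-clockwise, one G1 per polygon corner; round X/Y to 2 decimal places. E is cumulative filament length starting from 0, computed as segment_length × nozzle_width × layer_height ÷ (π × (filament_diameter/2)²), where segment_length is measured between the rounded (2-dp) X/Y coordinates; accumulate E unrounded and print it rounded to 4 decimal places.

At z = 2.6 mm: the r=3 sphere contributes a regular 16-gon of circumradius √(3²−0.4²) = 2.973; the r=6 sphere at (3.5, -2.5) contributes a regular 16-gon of circumradius √(6²−3.6²) = 4.800; the r=11.5 cylinder at (11, 4) gives a regular 16-gon of circumradius 11.5 (constant along its height); the cube at (-1.5, -3) is present — its section is the full 16.5×26 rectangle; Taking the first minus the rest: starting from the r=3 sphere, the r=6 sphere at (3.5, -2.5) partially overlaps it — only the 14.24 mm² overlap (of its 70.54 mm²) is removed, clipping the outline; the r=11.5 cylinder at (11, 4) partially overlaps it — only the 2.61 mm² overlap (of its 404.88 mm²) is removed, clipping the outline; the 16.5×26 cube at (-1.5, -3) partially overlaps it — only the 5.10 mm² overlap (of its 429.00 mm²) is removed, clipping the outline — 1 connected region; (whole slice rotated 20° about Z — lengths, areas and connectivity unchanged). The outline is a single polygon with 7 vertices. Extrusion per mm of travel: 0.25 × 0.2 / (π × 0.875²) = 0.020788. Accumulating E over each segment gives final E = 0.2308.

G0 X-2.97 Y0.13 Z2.60
G1 X-2.79 Y-1.02 E0.0242
G1 X-2.19 Y-2.01 E0.0483
G1 X-1.26 Y-2.69 E0.0722
G1 X-0.55 Y-2.87 E0.0874
G1 X-2.27 Y1.84 E0.1917
G1 X-2.69 Y1.26 E0.2066
G1 X-2.97 Y0.13 E0.2308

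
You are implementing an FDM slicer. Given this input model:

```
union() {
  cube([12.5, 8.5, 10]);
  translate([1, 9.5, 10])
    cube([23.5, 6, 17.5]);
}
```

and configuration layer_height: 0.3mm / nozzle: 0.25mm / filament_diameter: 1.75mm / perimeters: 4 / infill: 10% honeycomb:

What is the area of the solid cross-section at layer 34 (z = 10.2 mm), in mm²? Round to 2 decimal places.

At z = 10.2 mm: the cube is not intersected at this z (z outside [0, 10]); the cube at (1, 9.5) (footprint 23.5×6) is included at this height (area 141.00 mm²); Combining (union): only the 23.5×6 cube at (1, 9.5) is present, so the union is just that shape — area = 141.00 mm². Overall, the cross-section is a single solid region. Net area = 141.00 mm².

141.00 mm²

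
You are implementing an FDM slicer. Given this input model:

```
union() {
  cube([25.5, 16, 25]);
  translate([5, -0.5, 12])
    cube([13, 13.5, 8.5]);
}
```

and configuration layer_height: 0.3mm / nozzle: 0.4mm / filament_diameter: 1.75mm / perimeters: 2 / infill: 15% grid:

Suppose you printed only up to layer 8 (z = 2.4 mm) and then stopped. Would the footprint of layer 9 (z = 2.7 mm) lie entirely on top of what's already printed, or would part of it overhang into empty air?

Compare the two slices. At z = 2.4: the cube (footprint 25.5×16) is included at this height (area 408.00 mm²); the cube at (5, -0.5) is absent (z outside [12, 20.5]); Taking the union: only the 25.5×16 cube is present, so the union is just that shape — area = 408.00 mm². At z = 2.7: the cube is present — its section is the full 25.5×16 rectangle (area 408.00 mm²); the cube at (5, -0.5) is not intersected at this z (z outside [12, 20.5]); Combining (union): only the 25.5×16 cube is present, so the union is just that shape — area = 408.00 mm². Checking containment: the cross-section at z = 2.7 is a subset of the cross-section at z = 2.4.

entirely on top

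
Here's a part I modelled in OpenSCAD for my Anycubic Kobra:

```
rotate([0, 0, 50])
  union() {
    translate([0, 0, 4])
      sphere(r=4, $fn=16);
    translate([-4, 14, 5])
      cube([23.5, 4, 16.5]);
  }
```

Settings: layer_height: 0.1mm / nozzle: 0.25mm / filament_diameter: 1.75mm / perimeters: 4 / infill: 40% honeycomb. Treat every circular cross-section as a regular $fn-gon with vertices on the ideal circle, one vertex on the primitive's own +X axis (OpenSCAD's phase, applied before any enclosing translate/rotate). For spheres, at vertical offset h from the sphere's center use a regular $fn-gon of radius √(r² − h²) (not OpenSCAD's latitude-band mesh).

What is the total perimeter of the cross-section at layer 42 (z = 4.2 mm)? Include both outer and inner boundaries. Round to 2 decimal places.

At z = 4.2 mm: the r=4 sphere contributes a regular 16-gon of circumradius √(4²−0.2²) = 3.995 (perimeter = 2·16·3.995·sin(180°/16) = 24.94 mm); the cube at (-4, 14) does not reach this height (z outside [5, 21.5]); Taking the union: only the r=4 sphere is present, so the union is just that shape — boundary = 24.94 mm; (whole slice rotated 50° about Z — lengths, areas and connectivity unchanged). Overall, the cross-section is a single solid region. Total boundary length (outer) = 24.94 mm.

24.94 mm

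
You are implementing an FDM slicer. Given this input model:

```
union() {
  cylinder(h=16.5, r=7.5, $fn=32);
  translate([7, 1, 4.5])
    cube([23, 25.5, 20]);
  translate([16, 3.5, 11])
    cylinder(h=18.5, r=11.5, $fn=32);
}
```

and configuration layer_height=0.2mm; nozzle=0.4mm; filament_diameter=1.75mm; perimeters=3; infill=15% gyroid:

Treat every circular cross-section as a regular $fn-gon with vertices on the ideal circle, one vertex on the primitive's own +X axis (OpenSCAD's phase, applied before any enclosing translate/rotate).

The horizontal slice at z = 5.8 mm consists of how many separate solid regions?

At z = 5.8 mm: the r=7.5 cylinder contributes a regular 32-gon of circumradius 7.5; the cube at (7, 1) is present — its section is the full 23×25.5 rectangle; the cylinder at (16, 3.5) is not intersected at this z (z outside [11, 29.5]); Combining (union): the regions partially overlap (shared area 0.38 mm²), so overlapping operands fuse into one piece — 1 connected region. The result has 1 disconnected region.

1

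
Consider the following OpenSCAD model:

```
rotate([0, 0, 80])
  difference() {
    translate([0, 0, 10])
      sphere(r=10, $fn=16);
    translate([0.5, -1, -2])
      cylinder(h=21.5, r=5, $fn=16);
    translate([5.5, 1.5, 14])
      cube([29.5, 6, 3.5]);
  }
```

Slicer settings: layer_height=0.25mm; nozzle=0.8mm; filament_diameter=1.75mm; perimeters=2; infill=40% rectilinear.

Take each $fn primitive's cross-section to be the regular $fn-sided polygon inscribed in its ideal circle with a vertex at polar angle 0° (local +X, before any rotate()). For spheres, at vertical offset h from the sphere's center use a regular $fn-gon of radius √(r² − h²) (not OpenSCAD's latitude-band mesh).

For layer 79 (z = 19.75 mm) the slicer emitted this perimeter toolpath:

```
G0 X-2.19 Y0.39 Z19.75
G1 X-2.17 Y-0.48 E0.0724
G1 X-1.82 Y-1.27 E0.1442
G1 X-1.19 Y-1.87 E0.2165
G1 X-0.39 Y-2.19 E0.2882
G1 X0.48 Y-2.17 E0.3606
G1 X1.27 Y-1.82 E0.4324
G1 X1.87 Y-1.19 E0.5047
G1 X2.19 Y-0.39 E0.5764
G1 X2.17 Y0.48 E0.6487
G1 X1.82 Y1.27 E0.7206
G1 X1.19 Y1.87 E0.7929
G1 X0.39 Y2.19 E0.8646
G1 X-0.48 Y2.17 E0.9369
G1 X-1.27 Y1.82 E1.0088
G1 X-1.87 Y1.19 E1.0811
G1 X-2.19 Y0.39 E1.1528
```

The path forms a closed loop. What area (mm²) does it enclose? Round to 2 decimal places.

15.10 mm²

Apply the shoelace formula to the sequence of (X, Y) vertices; enclosed area = 15.10 mm².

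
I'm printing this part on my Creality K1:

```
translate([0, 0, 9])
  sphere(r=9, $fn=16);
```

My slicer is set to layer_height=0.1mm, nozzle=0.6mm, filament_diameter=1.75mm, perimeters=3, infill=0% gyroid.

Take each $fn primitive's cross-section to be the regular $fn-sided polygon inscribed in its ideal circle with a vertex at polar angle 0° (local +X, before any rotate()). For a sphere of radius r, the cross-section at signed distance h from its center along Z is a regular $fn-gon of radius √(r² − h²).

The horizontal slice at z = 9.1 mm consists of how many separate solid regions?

1

At z = 9.1 mm: the sphere: section is a regular 16-gon, circumradius = √(r²−h²) = √(9²−0.1²) = 8.999. The result has 1 disconnected region.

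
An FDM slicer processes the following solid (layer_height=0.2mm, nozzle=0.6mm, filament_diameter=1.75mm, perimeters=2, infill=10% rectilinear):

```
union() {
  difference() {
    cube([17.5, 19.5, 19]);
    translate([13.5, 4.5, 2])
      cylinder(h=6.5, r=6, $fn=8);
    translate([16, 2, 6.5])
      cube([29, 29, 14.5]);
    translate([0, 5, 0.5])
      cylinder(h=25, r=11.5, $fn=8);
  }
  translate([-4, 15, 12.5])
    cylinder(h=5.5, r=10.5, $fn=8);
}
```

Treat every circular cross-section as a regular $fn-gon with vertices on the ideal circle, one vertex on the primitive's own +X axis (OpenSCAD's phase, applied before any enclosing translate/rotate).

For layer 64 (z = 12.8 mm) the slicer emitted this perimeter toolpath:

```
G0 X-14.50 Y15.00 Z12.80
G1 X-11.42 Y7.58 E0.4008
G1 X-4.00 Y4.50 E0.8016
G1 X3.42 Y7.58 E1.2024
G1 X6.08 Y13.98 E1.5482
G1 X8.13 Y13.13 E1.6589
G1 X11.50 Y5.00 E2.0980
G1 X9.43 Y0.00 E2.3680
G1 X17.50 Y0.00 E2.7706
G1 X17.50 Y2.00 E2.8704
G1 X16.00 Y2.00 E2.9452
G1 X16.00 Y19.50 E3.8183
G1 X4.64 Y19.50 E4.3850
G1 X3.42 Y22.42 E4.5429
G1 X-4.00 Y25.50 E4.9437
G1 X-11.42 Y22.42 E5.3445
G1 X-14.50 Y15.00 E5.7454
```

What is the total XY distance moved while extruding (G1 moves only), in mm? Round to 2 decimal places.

Sum the Euclidean lengths of each G1 segment: total = 115.16 mm.

115.16 mm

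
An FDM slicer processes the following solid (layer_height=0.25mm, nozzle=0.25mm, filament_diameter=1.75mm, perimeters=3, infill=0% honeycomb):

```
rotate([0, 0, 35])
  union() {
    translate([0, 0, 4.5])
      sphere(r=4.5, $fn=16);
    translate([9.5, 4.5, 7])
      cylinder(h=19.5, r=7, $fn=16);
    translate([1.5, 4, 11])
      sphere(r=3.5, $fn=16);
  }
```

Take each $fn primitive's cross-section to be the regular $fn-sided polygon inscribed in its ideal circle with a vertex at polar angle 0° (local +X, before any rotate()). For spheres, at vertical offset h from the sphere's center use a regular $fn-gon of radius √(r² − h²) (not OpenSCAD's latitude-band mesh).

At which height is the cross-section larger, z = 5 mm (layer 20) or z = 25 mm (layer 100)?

layer 100 (z = 25 mm)

Layer 20 (z = 5): the r=4.5 sphere slices to a regular 16-gon of circumradius 4.472 (√(r²−h²) with h=0.5 from center) (area = (16/2)·4.472²·sin(360°/16) = 61.23 mm²); the cylinder at (9.5, 4.5) is not intersected at this z (z outside [7, 26.5]); the sphere at (1.5, 4) is not intersected at this z (|z−center|=6.000 > r=3.5); Taking the union: only the r=4.5 sphere is present, so the union is just that shape — area = 61.23 mm²; (whole slice rotated 35° about Z — lengths, areas and connectivity unchanged). So its area = 61.23 mm². Layer 100 (z = 25): the sphere does not reach this height (|z−center|=20.500 > r=4.5); the cylinder at (9.5, 4.5): section is a regular 16-gon, circumradius r=7 (area = (16/2)·7.000²·sin(360°/16) = 150.01 mm²); the sphere at (1.5, 4) is absent (|z−center|=14.000 > r=3.5); Merging all regions: only the r=7 cylinder at (9.5, 4.5) is present, so the union is just that shape — area = 150.01 mm²; (whole slice rotated 35° about Z — lengths, areas and connectivity unchanged). So its area = 150.01 mm². Layer 100 is larger (150.01 vs 61.23 mm²).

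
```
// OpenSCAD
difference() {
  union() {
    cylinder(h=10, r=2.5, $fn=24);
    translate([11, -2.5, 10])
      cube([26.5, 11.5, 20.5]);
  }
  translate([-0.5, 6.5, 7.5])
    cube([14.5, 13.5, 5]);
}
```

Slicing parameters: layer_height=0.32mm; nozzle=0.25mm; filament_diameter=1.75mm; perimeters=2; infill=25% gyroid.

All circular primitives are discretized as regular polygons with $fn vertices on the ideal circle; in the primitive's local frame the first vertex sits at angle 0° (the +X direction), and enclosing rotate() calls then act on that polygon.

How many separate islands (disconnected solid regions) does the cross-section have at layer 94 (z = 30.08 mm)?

1

At z = 30.08 mm: the cylinder does not reach this height (z outside [0, 10]); the cube at (11, -2.5) is present — its section is the full 26.5×11.5 rectangle; Merging all regions: only the 26.5×11.5 cube at (11, -2.5) is present, so the union is just that shape — 1 connected region; the cube at (-0.5, 6.5) does not reach this height (z outside [7.5, 12.5]); Taking the first minus the rest: none of the subtracted shapes is present at this height, so that combined region is unchanged — 1 connected region. Overall, the cross-section is a single solid region. Island count = 1.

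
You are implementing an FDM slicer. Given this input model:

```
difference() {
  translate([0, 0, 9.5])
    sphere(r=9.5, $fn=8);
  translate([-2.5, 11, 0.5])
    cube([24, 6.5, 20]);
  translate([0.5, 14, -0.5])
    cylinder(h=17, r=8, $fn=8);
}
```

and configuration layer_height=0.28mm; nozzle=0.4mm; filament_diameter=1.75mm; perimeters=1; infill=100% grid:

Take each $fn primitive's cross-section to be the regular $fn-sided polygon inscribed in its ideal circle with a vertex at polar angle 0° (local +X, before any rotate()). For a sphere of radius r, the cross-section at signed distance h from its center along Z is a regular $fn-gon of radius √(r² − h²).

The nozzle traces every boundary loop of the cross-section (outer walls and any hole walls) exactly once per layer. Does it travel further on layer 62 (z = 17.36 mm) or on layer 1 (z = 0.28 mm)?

Layer 62 (z = 17.36): the r=9.5 sphere slices to a regular 8-gon of circumradius 5.336 (√(r²−h²) with h=7.86 from center) (perimeter = 2·8·5.336·sin(180°/8) = 32.67 mm); the 24×6.5 cube at (-2.5, 11) contributes its full rectangle (perimeter 61.00 mm); the cylinder at (0.5, 14) is absent (z outside [-0.5, 16.5]); After the difference (first − rest): starting from the r=9.5 sphere, the 24×6.5 cube at (-2.5, 11) misses the remaining region (no effect) — boundary = 32.67 mm. So its perimeter = 32.67 mm. Layer 1 (z = 0.28): the sphere: section is a regular 8-gon, circumradius = √(r²−h²) = √(9.5²−9.22²) = 2.289 (perimeter = 2·8·2.289·sin(180°/8) = 14.02 mm); the cube at (-2.5, 11) does not reach this height (z outside [0.5, 20.5]); the cylinder at (0.5, 14): section is a regular 8-gon, circumradius r=8 (perimeter = 2·8·8.000·sin(180°/8) = 48.98 mm); Taking the first minus the rest: starting from the r=9.5 sphere, the r=8 cylinder at (0.5, 14) misses the remaining region (no effect) — boundary = 14.02 mm. So its perimeter = 14.02 mm. Layer 62 is larger (32.67 vs 14.02 mm).

layer 62 (z = 17.36 mm)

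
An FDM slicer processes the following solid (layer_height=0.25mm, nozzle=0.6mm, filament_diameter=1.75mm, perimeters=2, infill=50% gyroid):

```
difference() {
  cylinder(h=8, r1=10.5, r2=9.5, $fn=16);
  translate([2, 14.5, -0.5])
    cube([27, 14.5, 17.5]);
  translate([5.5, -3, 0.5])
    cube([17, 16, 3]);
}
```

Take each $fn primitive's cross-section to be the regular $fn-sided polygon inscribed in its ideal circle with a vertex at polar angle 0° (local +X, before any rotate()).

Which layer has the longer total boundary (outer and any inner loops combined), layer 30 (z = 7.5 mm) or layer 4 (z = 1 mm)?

layer 4 (z = 1 mm)

Layer 30 (z = 7.5): the cone (r1=10.5→r2=9.5) has section circumradius 9.562 here — a regular 16-gon (perimeter = 2·16·9.562·sin(180°/16) = 59.70 mm); the cube at (2, 14.5) (footprint 27×14.5) is included at this height (perimeter 83.00 mm); the cube at (5.5, -3) is not intersected at this z (z outside [0.5, 3.5]); Taking the first minus the rest: starting from the cone, the 27×14.5 cube at (2, 14.5) misses the remaining region (no effect) — boundary = 59.70 mm. So its perimeter = 59.70 mm. Layer 4 (z = 1): the cone contributes a regular 16-gon of circumradius 10.375 (interpolated between r1=10.5 and r2=9.5 at t=0.125) (perimeter = 2·16·10.375·sin(180°/16) = 64.77 mm); the cube at (2, 14.5) (footprint 27×14.5) is included at this height (perimeter 83.00 mm); the cube at (5.5, -3) (footprint 17×16) is included at this height (perimeter 66.00 mm); Taking the first minus the rest: starting from the cone, the 27×14.5 cube at (2, 14.5) misses the remaining region (no effect); the 17×16 cube at (5.5, -3) partially overlaps it — only the 42.61 mm² overlap (of its 272.00 mm²) is removed, clipping the outline — boundary = 67.25 mm. So its perimeter = 67.25 mm. Layer 4 is larger (67.25 vs 59.70 mm).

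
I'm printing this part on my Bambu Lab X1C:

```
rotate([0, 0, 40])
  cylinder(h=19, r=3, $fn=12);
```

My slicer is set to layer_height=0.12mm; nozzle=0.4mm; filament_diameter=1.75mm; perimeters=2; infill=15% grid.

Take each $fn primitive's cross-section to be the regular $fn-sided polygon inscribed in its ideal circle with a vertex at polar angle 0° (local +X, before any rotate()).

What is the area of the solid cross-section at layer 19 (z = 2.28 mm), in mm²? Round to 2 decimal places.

27.00 mm²

At z = 2.28 mm: the r=3 cylinder contributes a regular 12-gon of circumradius 3 (area = (12/2)·3.000²·sin(360°/12) = 27.00 mm²); (whole slice rotated 40° about Z — lengths, areas and connectivity unchanged). Overall, the cross-section is a single solid region. Net area = 27.00 mm².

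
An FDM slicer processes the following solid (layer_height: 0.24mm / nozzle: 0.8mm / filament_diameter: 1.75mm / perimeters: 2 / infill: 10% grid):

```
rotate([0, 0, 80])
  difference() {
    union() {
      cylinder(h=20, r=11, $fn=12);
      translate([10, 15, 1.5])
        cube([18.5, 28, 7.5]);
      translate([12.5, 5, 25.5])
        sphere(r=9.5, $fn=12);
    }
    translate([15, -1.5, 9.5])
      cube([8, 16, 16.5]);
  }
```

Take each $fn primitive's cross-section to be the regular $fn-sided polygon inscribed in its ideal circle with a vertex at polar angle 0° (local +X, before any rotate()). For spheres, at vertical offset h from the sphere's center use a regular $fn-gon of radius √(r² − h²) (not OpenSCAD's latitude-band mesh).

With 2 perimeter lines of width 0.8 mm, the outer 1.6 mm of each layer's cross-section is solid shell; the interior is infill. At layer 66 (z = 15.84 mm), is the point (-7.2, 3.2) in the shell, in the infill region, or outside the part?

At z = 15.84 mm: the r=11 cylinder gives a regular 12-gon of circumradius 11 (constant along its height); the cube at (10, 15) is absent (z outside [1.5, 9]); the sphere at (12.5, 5) is not intersected at this z (|z−center|=9.660 > r=9.5); Combining (union): only the r=11 cylinder is present, so the union is just that shape — 1 connected region; the 8×16 cube at (15, -1.5) contributes its full rectangle; Subtracting the remaining from the first: starting from the result so far, the 8×16 cube at (15, -1.5) misses the remaining region (no effect) — 1 connected region; (rotated 80° about Z; rotation is an isometry so areas/perimeters/island counts are preserved). Overall, the cross-section is a single solid region. Undo the 80° rotation: the query point maps to (1.901, 7.646) in the un-rotated model frame. The nearest boundary edge runs (0.00, 11.00)→(5.50, 9.53); distance from the point to it = 2.75 mm. The point is inside the cross-section and 2.75 mm from the nearest boundary — more than the 1.6 mm shell width (2 × 0.8), so it's in the infill interior.

infill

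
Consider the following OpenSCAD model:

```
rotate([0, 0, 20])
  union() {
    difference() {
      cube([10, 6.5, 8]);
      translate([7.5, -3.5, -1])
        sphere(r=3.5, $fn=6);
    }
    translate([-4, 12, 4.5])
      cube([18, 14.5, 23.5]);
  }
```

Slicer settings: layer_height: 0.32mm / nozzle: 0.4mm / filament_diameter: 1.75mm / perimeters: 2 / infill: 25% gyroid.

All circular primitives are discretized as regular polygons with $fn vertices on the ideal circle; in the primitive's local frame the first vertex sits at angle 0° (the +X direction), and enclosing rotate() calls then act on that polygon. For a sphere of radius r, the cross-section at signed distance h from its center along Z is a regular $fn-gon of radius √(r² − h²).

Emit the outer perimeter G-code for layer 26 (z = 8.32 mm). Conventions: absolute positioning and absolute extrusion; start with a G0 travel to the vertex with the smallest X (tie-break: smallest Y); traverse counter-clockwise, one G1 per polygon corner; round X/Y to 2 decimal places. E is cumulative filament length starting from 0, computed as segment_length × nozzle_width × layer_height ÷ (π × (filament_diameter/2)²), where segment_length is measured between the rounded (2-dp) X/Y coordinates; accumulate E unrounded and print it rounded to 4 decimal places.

G0 X-12.82 Y23.53 Z8.32
G1 X-7.86 Y9.91 E0.7714
G1 X9.05 Y16.06 E1.7289
G1 X4.09 Y29.69 E2.5008
G1 X-12.82 Y23.53 E3.4585

At z = 8.32 mm: the cube is not intersected at this z (z outside [0, 8]); the sphere at (7.5, -3.5) is not intersected at this z (|z−center|=9.320 > r=3.5); After the difference (first − rest): the first operand is absent here, so nothing remains; the cube at (-4, 12) is present — its section is the full 18×14.5 rectangle; Combining (union): only the 18×14.5 cube at (-4, 12) is present, so the union is just that shape — 1 connected region; (whole slice rotated 20° about Z — lengths, areas and connectivity unchanged). The outline is a single polygon with 4 vertices. Extrusion per mm of travel: 0.4 × 0.32 / (π × 0.875²) = 0.053216. Accumulating E over each segment gives final E = 3.4585.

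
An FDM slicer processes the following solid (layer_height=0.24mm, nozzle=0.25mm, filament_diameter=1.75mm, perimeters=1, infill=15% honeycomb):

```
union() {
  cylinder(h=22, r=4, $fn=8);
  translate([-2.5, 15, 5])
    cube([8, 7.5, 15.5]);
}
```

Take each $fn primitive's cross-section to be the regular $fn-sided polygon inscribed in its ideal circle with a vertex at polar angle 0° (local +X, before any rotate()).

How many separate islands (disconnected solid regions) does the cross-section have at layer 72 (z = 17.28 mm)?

At z = 17.28 mm: the cylinder: section is a regular 8-gon, circumradius r=4; the cube at (-2.5, 15) is present — its section is the full 8×7.5 rectangle; Taking the union: the 2 present regions are separate (no shared area or edge), so areas and boundary lengths simply add and each stays a separate island — 2 connected regions. Overall, the cross-section has 2 separate islands. Island count = 2.

2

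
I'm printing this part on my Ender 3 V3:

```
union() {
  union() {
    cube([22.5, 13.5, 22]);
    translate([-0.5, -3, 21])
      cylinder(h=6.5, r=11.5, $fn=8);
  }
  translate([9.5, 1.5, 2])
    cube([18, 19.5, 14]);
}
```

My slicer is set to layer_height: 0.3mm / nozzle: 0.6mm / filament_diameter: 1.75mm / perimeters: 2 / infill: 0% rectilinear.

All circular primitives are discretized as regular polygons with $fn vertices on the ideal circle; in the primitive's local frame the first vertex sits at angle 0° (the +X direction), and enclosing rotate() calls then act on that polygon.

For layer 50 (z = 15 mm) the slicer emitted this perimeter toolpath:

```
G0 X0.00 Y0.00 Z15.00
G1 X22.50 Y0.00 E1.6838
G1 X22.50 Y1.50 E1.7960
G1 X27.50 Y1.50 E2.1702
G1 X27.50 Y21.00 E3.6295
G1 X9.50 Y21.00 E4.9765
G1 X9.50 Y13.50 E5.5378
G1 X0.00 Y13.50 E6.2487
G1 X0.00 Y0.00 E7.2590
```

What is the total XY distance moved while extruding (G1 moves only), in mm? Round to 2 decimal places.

97.00 mm

Sum the Euclidean lengths of each G1 segment: total = 97.00 mm.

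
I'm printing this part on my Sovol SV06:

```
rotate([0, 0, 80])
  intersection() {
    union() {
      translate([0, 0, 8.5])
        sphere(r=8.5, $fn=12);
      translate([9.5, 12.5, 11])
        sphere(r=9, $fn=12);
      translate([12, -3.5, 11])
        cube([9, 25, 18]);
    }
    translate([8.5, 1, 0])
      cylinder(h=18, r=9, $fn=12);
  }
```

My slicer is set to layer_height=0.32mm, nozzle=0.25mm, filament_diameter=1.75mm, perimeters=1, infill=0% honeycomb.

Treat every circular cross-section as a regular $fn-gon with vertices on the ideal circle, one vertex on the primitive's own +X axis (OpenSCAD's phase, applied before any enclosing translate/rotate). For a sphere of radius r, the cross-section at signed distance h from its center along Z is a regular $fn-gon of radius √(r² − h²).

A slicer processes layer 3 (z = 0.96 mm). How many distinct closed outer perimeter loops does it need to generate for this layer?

1

At z = 0.96 mm: the sphere: section is a regular 12-gon, circumradius = √(r²−h²) = √(8.5²−7.54²) = 3.924; the sphere at (9.5, 12.5) does not reach this height (|z−center|=10.040 > r=9); the cube at (12, -3.5) is absent (z outside [11, 29]); Merging all regions: only the r=8.5 sphere is present, so the union is just that shape — 1 connected region; the cylinder at (8.5, 1): section is a regular 12-gon, circumradius r=9; Taking the intersection: the r=9 cylinder at (8.5, 1) partially overlaps the result so far; clipping to the common part keeps 22.71 mm² — 1 connected region; (rotated 80° about Z; rotation is an isometry so areas/perimeters/island counts are preserved). The result has 1 disconnected region.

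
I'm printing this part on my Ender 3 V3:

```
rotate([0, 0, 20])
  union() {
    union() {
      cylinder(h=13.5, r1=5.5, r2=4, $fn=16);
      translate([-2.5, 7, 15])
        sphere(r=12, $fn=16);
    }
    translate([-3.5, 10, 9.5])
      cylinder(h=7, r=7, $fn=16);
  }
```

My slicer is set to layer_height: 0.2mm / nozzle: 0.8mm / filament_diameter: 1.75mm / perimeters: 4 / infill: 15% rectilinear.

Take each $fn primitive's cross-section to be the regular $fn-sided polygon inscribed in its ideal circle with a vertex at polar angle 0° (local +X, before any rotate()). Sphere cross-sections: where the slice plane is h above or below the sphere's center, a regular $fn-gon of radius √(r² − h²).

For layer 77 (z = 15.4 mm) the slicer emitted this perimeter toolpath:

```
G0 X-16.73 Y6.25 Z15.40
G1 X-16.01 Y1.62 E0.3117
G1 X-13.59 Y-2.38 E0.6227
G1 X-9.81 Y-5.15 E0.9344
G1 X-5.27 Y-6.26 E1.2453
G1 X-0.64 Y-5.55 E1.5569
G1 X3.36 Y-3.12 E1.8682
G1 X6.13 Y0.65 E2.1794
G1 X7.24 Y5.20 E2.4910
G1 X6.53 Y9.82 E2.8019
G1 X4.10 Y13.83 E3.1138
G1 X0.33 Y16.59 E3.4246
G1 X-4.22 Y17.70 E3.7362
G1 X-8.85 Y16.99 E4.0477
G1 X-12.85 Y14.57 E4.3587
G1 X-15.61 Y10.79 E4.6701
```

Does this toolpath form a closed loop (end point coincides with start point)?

no

Start point (G0): (-16.73, 6.25). End point (last G1): the path does not return to the start — open.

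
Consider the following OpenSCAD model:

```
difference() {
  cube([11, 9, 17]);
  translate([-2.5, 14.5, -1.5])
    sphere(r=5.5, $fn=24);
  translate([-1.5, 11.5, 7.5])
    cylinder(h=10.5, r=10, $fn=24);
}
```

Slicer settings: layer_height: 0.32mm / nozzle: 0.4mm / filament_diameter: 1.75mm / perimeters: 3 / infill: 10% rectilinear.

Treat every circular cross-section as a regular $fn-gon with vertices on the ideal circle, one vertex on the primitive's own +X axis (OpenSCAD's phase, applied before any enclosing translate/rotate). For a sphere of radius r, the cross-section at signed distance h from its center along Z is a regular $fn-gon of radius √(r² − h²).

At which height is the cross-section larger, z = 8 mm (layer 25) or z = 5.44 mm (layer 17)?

Layer 25 (z = 8): the cube is present — its section is the full 11×9 rectangle (area 99.00 mm²); the sphere at (-2.5, 14.5) does not reach this height (|z−center|=9.500 > r=5.5); the r=10 cylinder at (-1.5, 11.5) contributes a regular 24-gon of circumradius 10 (area = (24/2)·10.000²·sin(360°/24) = 310.58 mm²); After the difference (first − rest): starting from the 11×9 cube (99.00 mm²), the r=10 cylinder at (-1.5, 11.5) partially overlaps it — only the 41.96 mm² overlap (of its 310.58 mm²) is removed, clipping the outline — area = 57.04 mm². So its area = 57.04 mm². Layer 17 (z = 5.44): the 11×9 cube contributes its full rectangle (area 99.00 mm²); the sphere at (-2.5, 14.5) is not intersected at this z (|z−center|=6.940 > r=5.5); the cylinder at (-1.5, 11.5) is absent (z outside [7.5, 18]); After the difference (first − rest): none of the subtracted shapes is present at this height, so the 11×9 cube is unchanged — area = 99.00 mm². So its area = 99.00 mm². Layer 17 is larger (99.00 vs 57.04 mm²).

layer 17 (z = 5.44 mm)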